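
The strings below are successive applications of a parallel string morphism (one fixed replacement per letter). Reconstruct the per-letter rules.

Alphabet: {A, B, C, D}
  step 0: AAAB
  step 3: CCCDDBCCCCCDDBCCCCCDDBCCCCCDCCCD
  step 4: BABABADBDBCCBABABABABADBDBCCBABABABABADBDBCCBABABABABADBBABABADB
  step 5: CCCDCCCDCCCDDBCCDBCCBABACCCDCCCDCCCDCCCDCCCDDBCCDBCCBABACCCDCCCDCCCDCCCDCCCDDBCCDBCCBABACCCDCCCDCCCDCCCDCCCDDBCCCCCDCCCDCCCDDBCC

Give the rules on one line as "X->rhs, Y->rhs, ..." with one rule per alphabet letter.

  step 4 ⇒ step 5: BABABADBDBCCBABABABABADBDBCCBABABABABADBDBCCBABABABABADBBABABADB ⇒ CC·CD·CC·CD·CC·CD·DB·CC·DB·CC·BA·BA·CC·CD·CC·CD·CC·CD·CC·CD·CC·CD·DB·CC·DB·CC·BA·BA·CC·CD·CC·CD·CC·CD·CC·CD·CC·CD·DB·CC·DB·CC·BA·BA·CC·CD·CC·CD·CC·CD·CC·CD·CC·CD·DB·CC·CC·CD·CC·CD·CC·CD·DB·CC
    A ↦ CD
    B ↦ CC
    C ↦ BA
    D ↦ DB

A->CD, B->CC, C->BA, D->DB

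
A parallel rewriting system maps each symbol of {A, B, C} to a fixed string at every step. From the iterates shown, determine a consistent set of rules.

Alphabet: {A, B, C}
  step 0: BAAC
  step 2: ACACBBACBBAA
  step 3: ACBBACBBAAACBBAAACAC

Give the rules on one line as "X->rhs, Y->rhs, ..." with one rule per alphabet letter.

A->AC, B->A, C->BB

  step 2 ⇒ step 3: ACACBBACBBAA ⇒ AC·BB·AC·BB·A·A·AC·BB·A·A·AC·AC
    A ↦ AC
    B ↦ A
    C ↦ BB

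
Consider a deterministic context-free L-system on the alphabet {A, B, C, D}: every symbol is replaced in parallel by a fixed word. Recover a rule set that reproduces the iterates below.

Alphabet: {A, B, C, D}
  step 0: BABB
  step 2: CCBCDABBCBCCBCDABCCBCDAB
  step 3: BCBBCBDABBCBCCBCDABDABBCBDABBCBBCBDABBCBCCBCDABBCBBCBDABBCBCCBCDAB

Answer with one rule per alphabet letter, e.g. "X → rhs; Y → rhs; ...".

  step 2 ⇒ step 3: CCBCDABBCBCCBCDABCCBCDAB ⇒ BCB·BCB·DAB·BCB·CCB·C·DAB·DAB·BCB·DAB·BCB·BCB·DAB·BCB·CCB·C·DAB·BCB·BCB·DAB·BCB·CCB·C·DAB
    A ↦ C
    B ↦ DAB
    C ↦ BCB
    D ↦ CCB

A->C, B->DAB, C->BCB, D->CCB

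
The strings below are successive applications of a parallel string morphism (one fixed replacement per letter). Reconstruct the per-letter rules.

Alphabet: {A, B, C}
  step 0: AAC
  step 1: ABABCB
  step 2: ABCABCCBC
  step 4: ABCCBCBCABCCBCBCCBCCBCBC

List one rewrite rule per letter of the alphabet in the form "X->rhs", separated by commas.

  step 1 ⇒ step 2: ABABCB ⇒ AB·C·AB·C·CB·C
    A ↦ AB
    B ↦ C
    C ↦ CB

A->AB, B->C, C->CB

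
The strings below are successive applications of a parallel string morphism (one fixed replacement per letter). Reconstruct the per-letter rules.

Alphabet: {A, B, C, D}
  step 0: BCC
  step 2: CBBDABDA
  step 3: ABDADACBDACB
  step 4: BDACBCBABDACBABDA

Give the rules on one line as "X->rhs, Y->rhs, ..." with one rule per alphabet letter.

A->B, B->DA, C->AB, D->C

  step 3 ⇒ step 4: ABDADACBDACB ⇒ B·DA·C·B·C·B·AB·DA·C·B·AB·DA
    A ↦ B
    B ↦ DA
    C ↦ AB
    D ↦ C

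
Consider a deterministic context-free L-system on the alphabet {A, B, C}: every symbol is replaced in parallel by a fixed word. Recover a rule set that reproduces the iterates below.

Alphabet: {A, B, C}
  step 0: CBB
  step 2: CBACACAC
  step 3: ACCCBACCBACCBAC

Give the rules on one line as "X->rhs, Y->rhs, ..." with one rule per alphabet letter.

A->CB, B->C, C->AC

  step 2 ⇒ step 3: CBACACAC ⇒ AC·C·CB·AC·CB·AC·CB·AC
    A ↦ CB
    B ↦ C
    C ↦ AC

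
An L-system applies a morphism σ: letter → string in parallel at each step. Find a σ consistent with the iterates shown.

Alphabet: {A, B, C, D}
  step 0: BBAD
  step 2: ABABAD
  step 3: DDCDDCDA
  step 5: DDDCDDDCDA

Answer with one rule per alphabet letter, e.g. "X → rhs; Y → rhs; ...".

  step 2 ⇒ step 3: ABABAD ⇒ D·DC·D·DC·D·A
    A ↦ D
    B ↦ DC
    D ↦ A
    C ↦ B  (constrained at step 3)

A->D, B->DC, C->B, D->A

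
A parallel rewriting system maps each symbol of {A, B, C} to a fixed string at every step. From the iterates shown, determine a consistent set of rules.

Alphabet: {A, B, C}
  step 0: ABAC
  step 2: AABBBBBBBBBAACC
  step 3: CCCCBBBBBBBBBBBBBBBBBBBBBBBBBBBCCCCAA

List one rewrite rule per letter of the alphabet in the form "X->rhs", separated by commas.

  step 2 ⇒ step 3: AABBBBBBBBBAACC ⇒ CC·CC·BBB·BBB·BBB·BBB·BBB·BBB·BBB·BBB·BBB·CC·CC·A·A
    A ↦ CC
    B ↦ BBB
    C ↦ A

A->CC, B->BBB, C->A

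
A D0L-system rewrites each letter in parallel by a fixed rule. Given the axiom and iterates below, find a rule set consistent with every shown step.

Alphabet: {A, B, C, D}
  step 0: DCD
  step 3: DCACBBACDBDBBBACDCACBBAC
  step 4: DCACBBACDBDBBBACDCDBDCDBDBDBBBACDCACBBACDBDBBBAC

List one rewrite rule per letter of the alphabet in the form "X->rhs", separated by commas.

  step 3 ⇒ step 4: DCACBBACDBDBBBACDCACBBAC ⇒ DC·AC·BB·AC·DB·DB·BB·AC·DC·DB·DC·DB·DB·DB·BB·AC·DC·AC·BB·AC·DB·DB·BB·AC
    A ↦ BB
    B ↦ DB
    C ↦ AC
    D ↦ DC

A->BB, B->DB, C->AC, D->DC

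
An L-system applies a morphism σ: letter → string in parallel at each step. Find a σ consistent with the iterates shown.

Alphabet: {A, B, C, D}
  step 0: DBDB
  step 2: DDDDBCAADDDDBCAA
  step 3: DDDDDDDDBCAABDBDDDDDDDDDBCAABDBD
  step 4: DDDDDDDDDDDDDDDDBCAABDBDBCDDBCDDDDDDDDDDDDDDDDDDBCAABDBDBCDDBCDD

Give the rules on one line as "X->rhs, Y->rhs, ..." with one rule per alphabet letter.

  step 3 ⇒ step 4: DDDDDDDDBCAABDBDDDDDDDDDBCAABDBD ⇒ DD·DD·DD·DD·DD·DD·DD·DD·BC·AA·BD·BD·BC·DD·BC·DD·DD·DD·DD·DD·DD·DD·DD·DD·BC·AA·BD·BD·BC·DD·BC·DD
    A ↦ BD
    B ↦ BC
    C ↦ AA
    D ↦ DD

A->BD, B->BC, C->AA, D->DD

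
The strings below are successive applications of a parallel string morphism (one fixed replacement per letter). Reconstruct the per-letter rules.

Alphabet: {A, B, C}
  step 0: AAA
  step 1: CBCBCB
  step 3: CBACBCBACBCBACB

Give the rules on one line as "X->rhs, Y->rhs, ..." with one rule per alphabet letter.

  step 0 ⇒ step 1: AAA ⇒ CB·CB·CB
    A ↦ CB
    B ↦ A  (constrained at step 1)
    C ↦ AB  (constrained at step 1)

A->CB, B->A, C->AB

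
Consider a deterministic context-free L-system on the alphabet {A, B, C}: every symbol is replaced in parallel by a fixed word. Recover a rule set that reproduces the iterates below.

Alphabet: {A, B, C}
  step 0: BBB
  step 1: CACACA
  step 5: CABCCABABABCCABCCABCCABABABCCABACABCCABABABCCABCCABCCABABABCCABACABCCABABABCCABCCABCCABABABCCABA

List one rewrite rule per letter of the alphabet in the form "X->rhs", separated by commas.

A->BC, B->CA, C->BA

  step 0 ⇒ step 1: BBB ⇒ CA·CA·CA
    B ↦ CA
    A ↦ BC  (constrained at step 1)
    C ↦ BA  (constrained at step 1)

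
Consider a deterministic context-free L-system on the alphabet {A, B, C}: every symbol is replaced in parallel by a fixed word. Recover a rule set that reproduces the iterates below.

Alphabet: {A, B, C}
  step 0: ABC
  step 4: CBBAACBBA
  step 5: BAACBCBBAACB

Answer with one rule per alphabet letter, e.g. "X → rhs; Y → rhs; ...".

  step 4 ⇒ step 5: CBBAACBBA ⇒ B·A·A·CB·CB·B·A·A·CB
    A ↦ CB
    B ↦ A
    C ↦ B

A->CB, B->A, C->B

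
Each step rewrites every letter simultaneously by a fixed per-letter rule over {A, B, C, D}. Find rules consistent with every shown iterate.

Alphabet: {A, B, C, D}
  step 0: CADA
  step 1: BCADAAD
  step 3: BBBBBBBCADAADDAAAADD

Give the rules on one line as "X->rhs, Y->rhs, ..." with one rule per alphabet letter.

A->D, B->BB, C->BCA, D->AA

  step 0 ⇒ step 1: CADA ⇒ BCA·D·AA·D
    A ↦ D
    C ↦ BCA
    D ↦ AA
    B ↦ BB  (constrained at step 1)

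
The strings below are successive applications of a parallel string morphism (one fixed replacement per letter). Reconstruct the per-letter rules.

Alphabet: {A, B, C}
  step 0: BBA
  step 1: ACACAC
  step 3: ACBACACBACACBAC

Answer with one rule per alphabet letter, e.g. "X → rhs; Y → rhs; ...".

  step 0 ⇒ step 1: BBA ⇒ AC·AC·AC
    A ↦ AC
    B ↦ AC
    C ↦ B  (constrained at step 1)

A->AC, B->AC, C->B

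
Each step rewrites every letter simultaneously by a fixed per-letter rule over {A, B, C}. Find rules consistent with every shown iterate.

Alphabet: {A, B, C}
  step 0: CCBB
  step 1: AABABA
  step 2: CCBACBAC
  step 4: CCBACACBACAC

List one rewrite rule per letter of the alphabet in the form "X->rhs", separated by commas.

A->C, B->BA, C->A

  step 1 ⇒ step 2: AABABA ⇒ C·C·BA·C·BA·C
    A ↦ C
    B ↦ BA
  step 0 ⇒ step 1: CCBB ⇒ A·A·BA·BA
    C ↦ A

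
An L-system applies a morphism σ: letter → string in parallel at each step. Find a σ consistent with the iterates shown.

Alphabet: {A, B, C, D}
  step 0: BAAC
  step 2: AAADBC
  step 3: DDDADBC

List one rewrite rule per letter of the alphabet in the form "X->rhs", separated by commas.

  step 2 ⇒ step 3: AAADBC ⇒ D·D·D·A·D·BC
    A ↦ D
    B ↦ D
    C ↦ BC
    D ↦ A

A->D, B->D, C->BC, D->A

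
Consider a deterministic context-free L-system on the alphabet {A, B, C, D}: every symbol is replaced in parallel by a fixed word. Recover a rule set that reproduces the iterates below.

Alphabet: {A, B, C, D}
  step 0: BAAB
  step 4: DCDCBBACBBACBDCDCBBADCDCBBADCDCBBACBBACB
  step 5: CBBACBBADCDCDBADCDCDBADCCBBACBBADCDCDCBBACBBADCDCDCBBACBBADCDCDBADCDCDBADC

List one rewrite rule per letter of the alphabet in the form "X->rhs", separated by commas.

  step 4 ⇒ step 5: DCDCBBACBBACBDCDCBBADCDCBBADCDCBBACBBACB ⇒ CB·BA·CB·BA·DC·DC·D·BA·DC·DC·D·BA·DC·CB·BA·CB·BA·DC·DC·D·CB·BA·CB·BA·DC·DC·D·CB·BA·CB·BA·DC·DC·D·BA·DC·DC·D·BA·DC
    A ↦ D
    B ↦ DC
    C ↦ BA
    D ↦ CB

A->D, B->DC, C->BA, D->CB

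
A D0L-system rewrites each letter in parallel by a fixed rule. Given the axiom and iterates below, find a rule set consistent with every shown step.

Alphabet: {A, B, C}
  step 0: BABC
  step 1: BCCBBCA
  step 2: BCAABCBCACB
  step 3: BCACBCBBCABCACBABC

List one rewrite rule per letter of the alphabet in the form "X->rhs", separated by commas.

A->CB, B->BC, C->A

  step 2 ⇒ step 3: BCAABCBCACB ⇒ BC·A·CB·CB·BC·A·BC·A·CB·A·BC
    A ↦ CB
    B ↦ BC
    C ↦ A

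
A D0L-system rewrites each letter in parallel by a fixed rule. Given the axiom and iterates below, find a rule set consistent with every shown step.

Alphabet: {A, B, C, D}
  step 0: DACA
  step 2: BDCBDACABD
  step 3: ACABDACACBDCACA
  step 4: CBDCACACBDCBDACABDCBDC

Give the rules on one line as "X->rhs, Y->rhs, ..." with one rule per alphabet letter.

  step 3 ⇒ step 4: ACABDACACBDCACA ⇒ C·BD·C·A·CA·C·BD·C·BD·A·CA·BD·C·BD·C
    A ↦ C
    B ↦ A
    C ↦ BD
    D ↦ CA

A->C, B->A, C->BD, D->CA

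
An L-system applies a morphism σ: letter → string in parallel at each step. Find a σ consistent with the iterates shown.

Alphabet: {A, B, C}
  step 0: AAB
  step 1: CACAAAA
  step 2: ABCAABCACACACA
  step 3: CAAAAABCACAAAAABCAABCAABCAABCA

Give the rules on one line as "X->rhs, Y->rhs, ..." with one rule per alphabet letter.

  step 2 ⇒ step 3: ABCAABCACACACA ⇒ CA·AAA·AB·CA·CA·AAA·AB·CA·AB·CA·AB·CA·AB·CA
    A ↦ CA
    B ↦ AAA
    C ↦ AB

A->CA, B->AAA, C->AB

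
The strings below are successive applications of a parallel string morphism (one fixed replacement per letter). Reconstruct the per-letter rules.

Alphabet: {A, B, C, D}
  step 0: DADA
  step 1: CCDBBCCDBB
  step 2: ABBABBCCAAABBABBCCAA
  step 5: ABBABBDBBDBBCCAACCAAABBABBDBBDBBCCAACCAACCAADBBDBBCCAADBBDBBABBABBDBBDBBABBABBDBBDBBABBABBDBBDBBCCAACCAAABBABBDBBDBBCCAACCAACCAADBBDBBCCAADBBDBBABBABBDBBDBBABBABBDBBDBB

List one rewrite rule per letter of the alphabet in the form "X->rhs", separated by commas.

  step 1 ⇒ step 2: CCDBBCCDBB ⇒ ABB·ABB·CC·A·A·ABB·ABB·CC·A·A
    B ↦ A
    C ↦ ABB
    D ↦ CC
  step 0 ⇒ step 1: DADA ⇒ CC·DBB·CC·DBB
    A ↦ DBB

A->DBB, B->A, C->ABB, D->CC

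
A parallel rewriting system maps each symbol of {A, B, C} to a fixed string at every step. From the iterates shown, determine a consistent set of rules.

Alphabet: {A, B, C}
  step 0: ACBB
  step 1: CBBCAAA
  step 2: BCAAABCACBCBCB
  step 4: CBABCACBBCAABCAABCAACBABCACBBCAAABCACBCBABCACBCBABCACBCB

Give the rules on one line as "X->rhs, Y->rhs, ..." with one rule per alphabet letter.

  step 1 ⇒ step 2: CBBCAAA ⇒ BCA·A·A·BCA·CB·CB·CB
    A ↦ CB
    B ↦ A
    C ↦ BCA

A->CB, B->A, C->BCA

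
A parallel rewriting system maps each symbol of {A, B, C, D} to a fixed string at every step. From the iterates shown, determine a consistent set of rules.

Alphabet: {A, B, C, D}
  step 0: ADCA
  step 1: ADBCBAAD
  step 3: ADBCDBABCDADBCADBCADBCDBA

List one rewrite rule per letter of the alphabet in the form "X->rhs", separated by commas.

A->AD, B->D, C->BA, D->BC

  step 0 ⇒ step 1: ADCA ⇒ AD·BC·BA·AD
    A ↦ AD
    C ↦ BA
    D ↦ BC
    B ↦ D  (constrained at step 1)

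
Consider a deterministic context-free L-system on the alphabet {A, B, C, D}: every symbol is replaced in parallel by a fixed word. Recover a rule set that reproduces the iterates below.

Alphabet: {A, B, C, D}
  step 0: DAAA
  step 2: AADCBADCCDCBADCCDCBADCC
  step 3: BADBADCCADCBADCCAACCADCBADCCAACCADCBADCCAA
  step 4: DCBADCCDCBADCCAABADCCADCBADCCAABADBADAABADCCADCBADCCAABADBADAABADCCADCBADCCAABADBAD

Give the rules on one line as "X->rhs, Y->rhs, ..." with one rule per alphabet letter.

A->BAD, B->DC, C->A, D->CC

  step 3 ⇒ step 4: BADBADCCADCBADCCAACCADCBADCCAACCADCBADCCAA ⇒ DC·BAD·CC·DC·BAD·CC·A·A·BAD·CC·A·DC·BAD·CC·A·A·BAD·BAD·A·A·BAD·CC·A·DC·BAD·CC·A·A·BAD·BAD·A·A·BAD·CC·A·DC·BAD·CC·A·A·BAD·BAD
    A ↦ BAD
    B ↦ DC
    C ↦ A
    D ↦ CC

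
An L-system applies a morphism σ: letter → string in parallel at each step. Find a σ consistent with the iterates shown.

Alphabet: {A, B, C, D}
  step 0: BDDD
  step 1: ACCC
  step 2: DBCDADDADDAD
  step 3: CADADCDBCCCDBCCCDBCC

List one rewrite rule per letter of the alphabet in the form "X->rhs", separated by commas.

  step 2 ⇒ step 3: DBCDADDADDAD ⇒ C·A·DAD·C·DBC·C·C·DBC·C·C·DBC·C
    A ↦ DBC
    B ↦ A
    C ↦ DAD
    D ↦ C

A->DBC, B->A, C->DAD, D->C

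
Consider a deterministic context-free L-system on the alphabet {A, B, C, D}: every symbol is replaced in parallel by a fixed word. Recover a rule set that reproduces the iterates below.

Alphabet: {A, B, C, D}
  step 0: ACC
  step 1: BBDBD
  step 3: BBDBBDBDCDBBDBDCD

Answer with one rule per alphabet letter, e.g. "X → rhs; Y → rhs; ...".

A->B, B->AC, C->BD, D->CD

  step 0 ⇒ step 1: ACC ⇒ B·BD·BD
    A ↦ B
    C ↦ BD
    B ↦ AC  (constrained at step 1)
    D ↦ CD  (constrained at step 1)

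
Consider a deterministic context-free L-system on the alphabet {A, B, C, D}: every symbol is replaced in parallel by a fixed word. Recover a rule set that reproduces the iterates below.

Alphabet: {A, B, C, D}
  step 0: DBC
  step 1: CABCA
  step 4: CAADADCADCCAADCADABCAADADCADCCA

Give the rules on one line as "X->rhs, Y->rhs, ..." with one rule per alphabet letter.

A->AD, B->AB, C->CA, D->C

  step 0 ⇒ step 1: DBC ⇒ C·AB·CA
    B ↦ AB
    C ↦ CA
    D ↦ C
    A ↦ AD  (constrained at step 1)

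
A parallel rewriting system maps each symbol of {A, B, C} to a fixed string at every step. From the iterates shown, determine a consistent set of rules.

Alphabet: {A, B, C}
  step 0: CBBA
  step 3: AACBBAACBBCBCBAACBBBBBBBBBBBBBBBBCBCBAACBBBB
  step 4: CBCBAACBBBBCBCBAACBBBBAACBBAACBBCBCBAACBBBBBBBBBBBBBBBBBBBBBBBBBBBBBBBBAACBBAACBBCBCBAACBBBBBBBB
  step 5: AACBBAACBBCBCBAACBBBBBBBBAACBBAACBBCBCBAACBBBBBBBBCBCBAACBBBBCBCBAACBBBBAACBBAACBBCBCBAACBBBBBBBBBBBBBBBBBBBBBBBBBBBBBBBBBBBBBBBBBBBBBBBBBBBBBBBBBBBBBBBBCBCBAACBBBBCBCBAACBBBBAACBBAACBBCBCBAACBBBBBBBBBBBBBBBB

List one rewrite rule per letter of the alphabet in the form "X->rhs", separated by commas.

A->CB, B->BB, C->AAC

  step 4 ⇒ step 5: CBCBAACBBBBCBCBAACBBBBAACBBAACBBCBCBAACBBBBBBBBBBBBBBBBBBBBBBBBBBBBBBBBAACBBAACBBCBCBAACBBBBBBBB ⇒ AAC·BB·AAC·BB·CB·CB·AAC·BB·BB·BB·BB·AAC·BB·AAC·BB·CB·CB·AAC·BB·BB·BB·BB·CB·CB·AAC·BB·BB·CB·CB·AAC·BB·BB·AAC·BB·AAC·BB·CB·CB·AAC·BB·BB·BB·BB·BB·BB·BB·BB·BB·BB·BB·BB·BB·BB·BB·BB·BB·BB·BB·BB·BB·BB·BB·BB·BB·BB·BB·BB·BB·BB·BB·BB·CB·CB·AAC·BB·BB·CB·CB·AAC·BB·BB·AAC·BB·AAC·BB·CB·CB·AAC·BB·BB·BB·BB·BB·BB·BB·BB
    A ↦ CB
    B ↦ BB
    C ↦ AAC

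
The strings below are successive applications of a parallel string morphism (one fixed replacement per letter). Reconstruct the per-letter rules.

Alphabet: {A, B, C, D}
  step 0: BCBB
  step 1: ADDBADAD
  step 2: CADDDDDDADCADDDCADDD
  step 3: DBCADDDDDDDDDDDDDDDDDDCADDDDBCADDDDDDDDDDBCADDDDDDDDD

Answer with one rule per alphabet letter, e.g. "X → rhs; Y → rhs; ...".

  step 2 ⇒ step 3: CADDDDDDADCADDDCADDD ⇒ DB·CA·DDD·DDD·DDD·DDD·DDD·DDD·CA·DDD·DB·CA·DDD·DDD·DDD·DB·CA·DDD·DDD·DDD
    A ↦ CA
    C ↦ DB
    D ↦ DDD
  step 0 ⇒ step 1: BCBB ⇒ AD·DB·AD·AD
    B ↦ AD

A->CA, B->AD, C->DB, D->DDD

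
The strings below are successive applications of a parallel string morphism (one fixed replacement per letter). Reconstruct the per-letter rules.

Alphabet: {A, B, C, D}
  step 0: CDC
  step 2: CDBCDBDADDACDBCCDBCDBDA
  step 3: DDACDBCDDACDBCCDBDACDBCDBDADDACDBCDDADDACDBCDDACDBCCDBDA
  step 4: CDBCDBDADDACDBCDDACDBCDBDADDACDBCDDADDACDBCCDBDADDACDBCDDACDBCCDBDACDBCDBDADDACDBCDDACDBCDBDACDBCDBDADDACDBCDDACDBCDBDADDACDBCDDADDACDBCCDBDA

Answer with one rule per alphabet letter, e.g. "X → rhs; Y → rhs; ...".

  step 3 ⇒ step 4: DDACDBCDDACDBCCDBDACDBCDBDADDACDBCDDADDACDBCDDACDBCCDBDA ⇒ CDB·CDB·DA·DDA·CDB·C·DDA·CDB·CDB·DA·DDA·CDB·C·DDA·DDA·CDB·C·CDB·DA·DDA·CDB·C·DDA·CDB·C·CDB·DA·CDB·CDB·DA·DDA·CDB·C·DDA·CDB·CDB·DA·CDB·CDB·DA·DDA·CDB·C·DDA·CDB·CDB·DA·DDA·CDB·C·DDA·DDA·CDB·C·CDB·DA
    A ↦ DA
    B ↦ C
    C ↦ DDA
    D ↦ CDB

A->DA, B->C, C->DDA, D->CDB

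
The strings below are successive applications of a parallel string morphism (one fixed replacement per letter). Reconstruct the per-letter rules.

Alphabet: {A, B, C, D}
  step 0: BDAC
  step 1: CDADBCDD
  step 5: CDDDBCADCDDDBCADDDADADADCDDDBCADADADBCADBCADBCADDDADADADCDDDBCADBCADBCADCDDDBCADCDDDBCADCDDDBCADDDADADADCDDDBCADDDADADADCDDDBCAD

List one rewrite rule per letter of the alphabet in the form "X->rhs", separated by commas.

A->BC, B->CD, C->DD, D->AD

  step 0 ⇒ step 1: BDAC ⇒ CD·AD·BC·DD
    A ↦ BC
    B ↦ CD
    C ↦ DD
    D ↦ AD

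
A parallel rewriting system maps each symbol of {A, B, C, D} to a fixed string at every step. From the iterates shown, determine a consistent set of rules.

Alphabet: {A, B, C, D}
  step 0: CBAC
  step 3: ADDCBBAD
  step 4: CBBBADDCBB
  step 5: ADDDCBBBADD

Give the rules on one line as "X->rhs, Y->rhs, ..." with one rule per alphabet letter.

  step 4 ⇒ step 5: CBBBADDCBB ⇒ A·D·D·D·CB·B·B·A·D·D
    A ↦ CB
    B ↦ D
    C ↦ A
    D ↦ B

A->CB, B->D, C->A, D->B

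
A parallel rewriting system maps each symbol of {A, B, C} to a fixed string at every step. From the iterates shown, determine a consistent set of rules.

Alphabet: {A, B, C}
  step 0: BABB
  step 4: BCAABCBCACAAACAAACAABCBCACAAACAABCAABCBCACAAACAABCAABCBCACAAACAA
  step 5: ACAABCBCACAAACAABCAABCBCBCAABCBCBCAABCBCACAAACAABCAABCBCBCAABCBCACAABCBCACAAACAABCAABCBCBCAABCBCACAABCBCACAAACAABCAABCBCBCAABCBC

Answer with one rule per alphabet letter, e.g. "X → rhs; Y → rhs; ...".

A->BC, B->AC, C->AA

  step 4 ⇒ step 5: BCAABCBCACAAACAAACAABCBCACAAACAABCAABCBCACAAACAABCAABCBCACAAACAA ⇒ AC·AA·BC·BC·AC·AA·AC·AA·BC·AA·BC·BC·BC·AA·BC·BC·BC·AA·BC·BC·AC·AA·AC·AA·BC·AA·BC·BC·BC·AA·BC·BC·AC·AA·BC·BC·AC·AA·AC·AA·BC·AA·BC·BC·BC·AA·BC·BC·AC·AA·BC·BC·AC·AA·AC·AA·BC·AA·BC·BC·BC·AA·BC·BC
    A ↦ BC
    B ↦ AC
    C ↦ AA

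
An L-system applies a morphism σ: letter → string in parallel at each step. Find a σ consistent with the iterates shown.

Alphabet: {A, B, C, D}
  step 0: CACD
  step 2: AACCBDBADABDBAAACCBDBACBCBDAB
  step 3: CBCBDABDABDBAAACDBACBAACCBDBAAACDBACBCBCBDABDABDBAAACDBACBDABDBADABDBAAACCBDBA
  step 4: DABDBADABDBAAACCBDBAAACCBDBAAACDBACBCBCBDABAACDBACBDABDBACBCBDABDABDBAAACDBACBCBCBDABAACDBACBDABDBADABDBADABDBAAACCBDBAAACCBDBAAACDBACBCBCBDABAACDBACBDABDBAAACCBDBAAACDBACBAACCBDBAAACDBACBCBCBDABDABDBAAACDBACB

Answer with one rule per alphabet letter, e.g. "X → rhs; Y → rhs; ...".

A->CB, B->DBA, C->DAB, D->AAC

  step 3 ⇒ step 4: CBCBDABDABDBAAACDBACBAACCBDBAAACDBACBCBCBDABDABDBAAACDBACBDABDBADABDBAAACCBDBA ⇒ DAB·DBA·DAB·DBA·AAC·CB·DBA·AAC·CB·DBA·AAC·DBA·CB·CB·CB·DAB·AAC·DBA·CB·DAB·DBA·CB·CB·DAB·DAB·DBA·AAC·DBA·CB·CB·CB·DAB·AAC·DBA·CB·DAB·DBA·DAB·DBA·DAB·DBA·AAC·CB·DBA·AAC·CB·DBA·AAC·DBA·CB·CB·CB·DAB·AAC·DBA·CB·DAB·DBA·AAC·CB·DBA·AAC·DBA·CB·AAC·CB·DBA·AAC·DBA·CB·CB·CB·DAB·DAB·DBA·AAC·DBA·CB
    A ↦ CB
    B ↦ DBA
    C ↦ DAB
    D ↦ AAC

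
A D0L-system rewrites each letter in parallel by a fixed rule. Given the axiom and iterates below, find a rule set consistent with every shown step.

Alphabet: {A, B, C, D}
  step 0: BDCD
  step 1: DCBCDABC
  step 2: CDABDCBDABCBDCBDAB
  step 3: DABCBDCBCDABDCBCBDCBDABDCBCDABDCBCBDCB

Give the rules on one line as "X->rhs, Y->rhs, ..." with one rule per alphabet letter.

A->B, B->DCB, C->DAB, D->C

  step 2 ⇒ step 3: CDABDCBDABCBDCBDAB ⇒ DAB·C·B·DCB·C·DAB·DCB·C·B·DCB·DAB·DCB·C·DAB·DCB·C·B·DCB
    A ↦ B
    B ↦ DCB
    C ↦ DAB
    D ↦ C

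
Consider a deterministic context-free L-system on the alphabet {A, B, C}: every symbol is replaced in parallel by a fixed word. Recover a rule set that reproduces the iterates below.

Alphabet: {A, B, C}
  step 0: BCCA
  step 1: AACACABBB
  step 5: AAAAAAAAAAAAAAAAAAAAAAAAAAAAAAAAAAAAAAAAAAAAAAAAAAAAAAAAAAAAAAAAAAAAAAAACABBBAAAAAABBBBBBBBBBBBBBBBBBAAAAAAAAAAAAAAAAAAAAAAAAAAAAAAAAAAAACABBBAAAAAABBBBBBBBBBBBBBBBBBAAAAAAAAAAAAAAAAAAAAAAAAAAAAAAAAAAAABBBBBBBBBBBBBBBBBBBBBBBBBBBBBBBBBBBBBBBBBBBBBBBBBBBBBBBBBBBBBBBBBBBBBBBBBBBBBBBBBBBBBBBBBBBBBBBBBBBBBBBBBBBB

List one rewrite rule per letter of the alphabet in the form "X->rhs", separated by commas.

A->BBB, B->AA, C->CA

  step 0 ⇒ step 1: BCCA ⇒ AA·CA·CA·BBB
    A ↦ BBB
    B ↦ AA
    C ↦ CA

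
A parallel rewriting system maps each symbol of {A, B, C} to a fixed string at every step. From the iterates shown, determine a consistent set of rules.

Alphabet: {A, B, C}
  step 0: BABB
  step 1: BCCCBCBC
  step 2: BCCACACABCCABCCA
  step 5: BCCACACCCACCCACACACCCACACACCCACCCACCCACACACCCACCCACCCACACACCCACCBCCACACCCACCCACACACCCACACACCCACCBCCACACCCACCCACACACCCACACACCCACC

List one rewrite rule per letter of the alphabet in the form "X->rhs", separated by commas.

A->CC, B->BC, C->CA

  step 1 ⇒ step 2: BCCCBCBC ⇒ BC·CA·CA·CA·BC·CA·BC·CA
    B ↦ BC
    C ↦ CA
  step 0 ⇒ step 1: BABB ⇒ BC·CC·BC·BC
    A ↦ CC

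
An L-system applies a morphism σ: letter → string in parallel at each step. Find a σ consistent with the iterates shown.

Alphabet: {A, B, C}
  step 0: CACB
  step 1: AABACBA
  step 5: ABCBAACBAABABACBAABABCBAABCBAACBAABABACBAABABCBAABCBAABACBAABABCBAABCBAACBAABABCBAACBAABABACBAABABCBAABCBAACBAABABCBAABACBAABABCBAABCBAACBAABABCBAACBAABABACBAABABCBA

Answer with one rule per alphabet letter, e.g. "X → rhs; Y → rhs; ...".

  step 0 ⇒ step 1: CACB ⇒ A·AB·A·CBA
    A ↦ AB
    B ↦ CBA
    C ↦ A

A->AB, B->CBA, C->A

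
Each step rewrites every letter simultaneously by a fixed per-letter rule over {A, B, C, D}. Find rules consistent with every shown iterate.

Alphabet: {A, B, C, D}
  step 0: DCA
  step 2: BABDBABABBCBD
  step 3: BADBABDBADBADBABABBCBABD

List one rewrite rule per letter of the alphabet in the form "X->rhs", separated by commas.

A->D, B->BA, C->BBC, D->BD

  step 2 ⇒ step 3: BABDBABABBCBD ⇒ BA·D·BA·BD·BA·D·BA·D·BA·BA·BBC·BA·BD
    A ↦ D
    B ↦ BA
    C ↦ BBC
    D ↦ BD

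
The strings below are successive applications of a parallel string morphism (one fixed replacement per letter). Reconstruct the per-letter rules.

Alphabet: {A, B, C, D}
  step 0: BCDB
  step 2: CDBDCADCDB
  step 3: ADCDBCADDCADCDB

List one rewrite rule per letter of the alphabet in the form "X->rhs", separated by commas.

  step 2 ⇒ step 3: CDBDCADCDB ⇒ AD·C·DB·C·AD·D·C·AD·C·DB
    A ↦ D
    B ↦ DB
    C ↦ AD
    D ↦ C

A->D, B->DB, C->AD, D->C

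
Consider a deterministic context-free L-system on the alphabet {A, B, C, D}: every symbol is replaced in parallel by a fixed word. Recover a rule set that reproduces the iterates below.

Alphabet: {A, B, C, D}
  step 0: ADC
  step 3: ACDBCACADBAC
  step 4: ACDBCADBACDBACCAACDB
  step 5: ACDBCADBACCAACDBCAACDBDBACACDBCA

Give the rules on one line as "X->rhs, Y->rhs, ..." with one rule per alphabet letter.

  step 4 ⇒ step 5: ACDBCADBACDBACCAACDB ⇒ AC·DB·C·A·DB·AC·C·A·AC·DB·C·A·AC·DB·DB·AC·AC·DB·C·A
    A ↦ AC
    B ↦ A
    C ↦ DB
    D ↦ C

A->AC, B->A, C->DB, D->C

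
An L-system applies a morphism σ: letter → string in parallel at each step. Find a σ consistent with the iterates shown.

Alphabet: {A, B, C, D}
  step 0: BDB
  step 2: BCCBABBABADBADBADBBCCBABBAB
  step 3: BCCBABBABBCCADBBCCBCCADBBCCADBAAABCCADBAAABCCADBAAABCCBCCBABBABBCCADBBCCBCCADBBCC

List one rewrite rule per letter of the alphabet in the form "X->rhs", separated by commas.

A->ADB, B->BCC, C->BAB, D->AAA

  step 2 ⇒ step 3: BCCBABBABADBADBADBBCCBABBAB ⇒ BCC·BAB·BAB·BCC·ADB·BCC·BCC·ADB·BCC·ADB·AAA·BCC·ADB·AAA·BCC·ADB·AAA·BCC·BCC·BAB·BAB·BCC·ADB·BCC·BCC·ADB·BCC
    A ↦ ADB
    B ↦ BCC
    C ↦ BAB
    D ↦ AAA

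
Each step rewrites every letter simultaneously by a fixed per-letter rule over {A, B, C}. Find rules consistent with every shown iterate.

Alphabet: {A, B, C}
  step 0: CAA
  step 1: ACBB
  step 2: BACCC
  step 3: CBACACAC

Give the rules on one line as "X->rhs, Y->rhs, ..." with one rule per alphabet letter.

  step 2 ⇒ step 3: BACCC ⇒ C·B·AC·AC·AC
    A ↦ B
    B ↦ C
    C ↦ AC

A->B, B->C, C->AC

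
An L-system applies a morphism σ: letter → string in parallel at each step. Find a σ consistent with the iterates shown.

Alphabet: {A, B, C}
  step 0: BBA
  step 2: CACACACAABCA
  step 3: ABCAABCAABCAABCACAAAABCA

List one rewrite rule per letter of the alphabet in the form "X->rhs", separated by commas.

A->CA, B->AA, C->AB

  step 2 ⇒ step 3: CACACACAABCA ⇒ AB·CA·AB·CA·AB·CA·AB·CA·CA·AA·AB·CA
    A ↦ CA
    B ↦ AA
    C ↦ AB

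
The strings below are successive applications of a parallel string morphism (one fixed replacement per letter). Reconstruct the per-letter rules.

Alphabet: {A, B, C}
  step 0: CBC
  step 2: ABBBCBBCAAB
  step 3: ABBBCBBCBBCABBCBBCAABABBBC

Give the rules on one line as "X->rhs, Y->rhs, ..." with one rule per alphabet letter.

A->AB, B->BBC, C->A

  step 2 ⇒ step 3: ABBBCBBCAAB ⇒ AB·BBC·BBC·BBC·A·BBC·BBC·A·AB·AB·BBC
    A ↦ AB
    B ↦ BBC
    C ↦ A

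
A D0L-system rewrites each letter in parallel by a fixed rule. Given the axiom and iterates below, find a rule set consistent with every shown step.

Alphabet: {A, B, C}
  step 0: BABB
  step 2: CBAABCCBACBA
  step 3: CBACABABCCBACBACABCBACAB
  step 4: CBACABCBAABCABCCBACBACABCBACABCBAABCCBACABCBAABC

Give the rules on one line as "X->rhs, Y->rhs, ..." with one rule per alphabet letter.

  step 3 ⇒ step 4: CBACABABCCBACBACABCBACAB ⇒ CBA·C·AB·CBA·AB·C·AB·C·CBA·CBA·C·AB·CBA·C·AB·CBA·AB·C·CBA·C·AB·CBA·AB·C
    A ↦ AB
    B ↦ C
    C ↦ CBA

A->AB, B->C, C->CBA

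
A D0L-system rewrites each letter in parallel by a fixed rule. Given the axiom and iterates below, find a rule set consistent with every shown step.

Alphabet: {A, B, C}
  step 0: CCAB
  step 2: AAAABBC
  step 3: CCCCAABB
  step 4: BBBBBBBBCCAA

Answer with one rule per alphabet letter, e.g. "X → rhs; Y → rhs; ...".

  step 3 ⇒ step 4: CCCCAABB ⇒ BB·BB·BB·BB·C·C·A·A
    A ↦ C
    B ↦ A
    C ↦ BB

A->C, B->A, C->BB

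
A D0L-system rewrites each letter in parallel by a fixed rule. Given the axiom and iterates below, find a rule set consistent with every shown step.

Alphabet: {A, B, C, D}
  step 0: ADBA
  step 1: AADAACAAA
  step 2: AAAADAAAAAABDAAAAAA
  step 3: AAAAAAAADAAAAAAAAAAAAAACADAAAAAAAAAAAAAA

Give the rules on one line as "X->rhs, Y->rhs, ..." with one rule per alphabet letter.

A->AA, B->CA, C->BD, D->DAA

  step 2 ⇒ step 3: AAAADAAAAAABDAAAAAA ⇒ AA·AA·AA·AA·DAA·AA·AA·AA·AA·AA·AA·CA·DAA·AA·AA·AA·AA·AA·AA
    A ↦ AA
    B ↦ CA
    D ↦ DAA
  step 1 ⇒ step 2: AADAACAAA ⇒ AA·AA·DAA·AA·AA·BD·AA·AA·AA
    C ↦ BD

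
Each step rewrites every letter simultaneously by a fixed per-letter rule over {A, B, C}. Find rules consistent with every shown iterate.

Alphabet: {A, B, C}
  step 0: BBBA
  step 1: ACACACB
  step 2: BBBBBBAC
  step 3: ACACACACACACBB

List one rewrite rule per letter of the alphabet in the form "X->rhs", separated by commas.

  step 2 ⇒ step 3: BBBBBBAC ⇒ AC·AC·AC·AC·AC·AC·B·B
    A ↦ B
    B ↦ AC
    C ↦ B

A->B, B->AC, C->B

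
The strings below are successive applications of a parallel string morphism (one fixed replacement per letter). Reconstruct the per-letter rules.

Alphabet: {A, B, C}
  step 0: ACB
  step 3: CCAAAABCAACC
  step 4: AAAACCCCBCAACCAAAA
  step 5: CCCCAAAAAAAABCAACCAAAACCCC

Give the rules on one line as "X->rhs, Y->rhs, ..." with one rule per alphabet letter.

A->C, B->BC, C->AA

  step 4 ⇒ step 5: AAAACCCCBCAACCAAAA ⇒ C·C·C·C·AA·AA·AA·AA·BC·AA·C·C·AA·AA·C·C·C·C
    A ↦ C
    B ↦ BC
    C ↦ AA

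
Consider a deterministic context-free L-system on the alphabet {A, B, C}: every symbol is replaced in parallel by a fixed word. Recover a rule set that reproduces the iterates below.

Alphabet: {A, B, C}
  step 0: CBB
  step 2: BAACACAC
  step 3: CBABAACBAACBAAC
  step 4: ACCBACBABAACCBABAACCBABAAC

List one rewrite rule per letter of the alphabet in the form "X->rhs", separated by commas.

A->BA, B->C, C->AC

  step 3 ⇒ step 4: CBABAACBAACBAAC ⇒ AC·C·BA·C·BA·BA·AC·C·BA·BA·AC·C·BA·BA·AC
    A ↦ BA
    B ↦ C
    C ↦ AC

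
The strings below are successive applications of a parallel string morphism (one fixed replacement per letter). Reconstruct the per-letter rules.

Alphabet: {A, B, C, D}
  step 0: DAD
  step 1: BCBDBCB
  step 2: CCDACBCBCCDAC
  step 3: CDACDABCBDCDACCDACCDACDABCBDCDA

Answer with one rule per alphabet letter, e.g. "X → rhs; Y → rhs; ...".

A->D, B->C, C->CDA, D->BCB

  step 2 ⇒ step 3: CCDACBCBCCDAC ⇒ CDA·CDA·BCB·D·CDA·C·CDA·C·CDA·CDA·BCB·D·CDA
    A ↦ D
    B ↦ C
    C ↦ CDA
    D ↦ BCB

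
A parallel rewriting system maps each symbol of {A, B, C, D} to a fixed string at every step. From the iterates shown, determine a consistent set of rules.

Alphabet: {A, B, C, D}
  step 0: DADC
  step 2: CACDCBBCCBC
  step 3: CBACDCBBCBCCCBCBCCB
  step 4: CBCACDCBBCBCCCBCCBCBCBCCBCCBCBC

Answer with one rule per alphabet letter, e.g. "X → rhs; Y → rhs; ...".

  step 3 ⇒ step 4: CBACDCBBCBCCCBCBCCB ⇒ CB·C·ACD·CB·B·CB·C·C·CB·C·CB·CB·CB·C·CB·C·CB·CB·C
    A ↦ ACD
    B ↦ C
    C ↦ CB
    D ↦ B

A->ACD, B->C, C->CB, D->B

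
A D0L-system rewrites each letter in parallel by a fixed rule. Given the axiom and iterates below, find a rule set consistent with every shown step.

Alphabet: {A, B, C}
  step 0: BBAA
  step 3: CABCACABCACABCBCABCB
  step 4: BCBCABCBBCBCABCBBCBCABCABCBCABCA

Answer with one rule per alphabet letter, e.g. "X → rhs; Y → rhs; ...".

  step 3 ⇒ step 4: CABCACABCACABCBCABCB ⇒ B·CB·CA·B·CB·B·CB·CA·B·CB·B·CB·CA·B·CA·B·CB·CA·B·CA
    A ↦ CB
    B ↦ CA
    C ↦ B

A->CB, B->CA, C->B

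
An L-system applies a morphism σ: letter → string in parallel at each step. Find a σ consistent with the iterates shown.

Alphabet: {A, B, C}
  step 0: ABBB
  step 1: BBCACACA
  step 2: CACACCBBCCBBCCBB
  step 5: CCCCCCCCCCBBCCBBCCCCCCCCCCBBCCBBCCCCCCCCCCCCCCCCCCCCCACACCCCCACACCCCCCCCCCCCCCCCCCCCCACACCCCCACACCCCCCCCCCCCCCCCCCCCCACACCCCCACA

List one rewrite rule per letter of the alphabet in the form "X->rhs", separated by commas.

A->BB, B->CA, C->CC

  step 1 ⇒ step 2: BBCACACA ⇒ CA·CA·CC·BB·CC·BB·CC·BB
    A ↦ BB
    B ↦ CA
    C ↦ CC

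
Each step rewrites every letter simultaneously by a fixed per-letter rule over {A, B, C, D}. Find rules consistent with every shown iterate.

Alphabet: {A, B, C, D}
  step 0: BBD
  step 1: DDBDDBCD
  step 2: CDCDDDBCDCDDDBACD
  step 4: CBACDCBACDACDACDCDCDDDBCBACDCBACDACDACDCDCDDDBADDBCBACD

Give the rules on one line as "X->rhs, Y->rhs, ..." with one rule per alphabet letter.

A->CB, B->DDB, C->A, D->CD

  step 1 ⇒ step 2: DDBDDBCD ⇒ CD·CD·DDB·CD·CD·DDB·A·CD
    B ↦ DDB
    C ↦ A
    D ↦ CD
    A ↦ CB  (constrained at step 2)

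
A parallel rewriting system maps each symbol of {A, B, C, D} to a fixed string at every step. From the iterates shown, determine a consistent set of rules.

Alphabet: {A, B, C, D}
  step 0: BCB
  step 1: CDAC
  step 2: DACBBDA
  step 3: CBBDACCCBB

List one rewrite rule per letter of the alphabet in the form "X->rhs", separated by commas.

  step 2 ⇒ step 3: DACBBDA ⇒ CB·B·DA·C·C·CB·B
    A ↦ B
    B ↦ C
    C ↦ DA
    D ↦ CB

A->B, B->C, C->DA, D->CB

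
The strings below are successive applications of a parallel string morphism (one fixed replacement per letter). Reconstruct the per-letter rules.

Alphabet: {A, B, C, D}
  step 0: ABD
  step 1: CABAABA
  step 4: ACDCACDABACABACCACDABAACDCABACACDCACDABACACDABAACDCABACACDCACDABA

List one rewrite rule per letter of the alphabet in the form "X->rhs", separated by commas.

  step 0 ⇒ step 1: ABD ⇒ C·ABA·ABA
    A ↦ C
    B ↦ ABA
    D ↦ ABA
    C ↦ ACD  (constrained at step 1)

A->C, B->ABA, C->ACD, D->ABA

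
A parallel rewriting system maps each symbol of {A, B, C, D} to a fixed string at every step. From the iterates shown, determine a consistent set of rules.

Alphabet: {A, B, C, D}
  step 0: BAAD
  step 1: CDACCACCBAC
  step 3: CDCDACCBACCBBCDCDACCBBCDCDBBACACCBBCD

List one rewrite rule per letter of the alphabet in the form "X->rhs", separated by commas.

A->ACC, B->CD, C->B, D->BAC

  step 0 ⇒ step 1: BAAD ⇒ CD·ACC·ACC·BAC
    A ↦ ACC
    B ↦ CD
    D ↦ BAC
    C ↦ B  (constrained at step 1)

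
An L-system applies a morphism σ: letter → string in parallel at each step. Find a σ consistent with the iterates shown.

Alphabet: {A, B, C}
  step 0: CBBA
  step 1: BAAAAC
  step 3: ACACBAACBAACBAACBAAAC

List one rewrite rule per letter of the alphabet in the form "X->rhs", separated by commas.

A->AC, B->A, C->BA

  step 0 ⇒ step 1: CBBA ⇒ BA·A·A·AC
    A ↦ AC
    B ↦ A
    C ↦ BA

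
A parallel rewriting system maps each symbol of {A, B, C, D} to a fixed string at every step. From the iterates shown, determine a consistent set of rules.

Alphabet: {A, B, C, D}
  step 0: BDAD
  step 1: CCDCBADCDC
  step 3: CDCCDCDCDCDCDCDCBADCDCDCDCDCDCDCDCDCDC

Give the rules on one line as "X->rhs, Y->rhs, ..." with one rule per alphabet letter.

A->BAD, B->C, C->D, D->CDC

  step 0 ⇒ step 1: BDAD ⇒ C·CDC·BAD·CDC
    A ↦ BAD
    B ↦ C
    D ↦ CDC
    C ↦ D  (constrained at step 1)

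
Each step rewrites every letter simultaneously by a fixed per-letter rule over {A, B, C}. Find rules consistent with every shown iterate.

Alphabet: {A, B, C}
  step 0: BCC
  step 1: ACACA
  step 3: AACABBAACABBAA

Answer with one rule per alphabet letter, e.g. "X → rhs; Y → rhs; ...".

A->BB, B->A, C->CA

  step 0 ⇒ step 1: BCC ⇒ A·CA·CA
    B ↦ A
    C ↦ CA
    A ↦ BB  (constrained at step 1)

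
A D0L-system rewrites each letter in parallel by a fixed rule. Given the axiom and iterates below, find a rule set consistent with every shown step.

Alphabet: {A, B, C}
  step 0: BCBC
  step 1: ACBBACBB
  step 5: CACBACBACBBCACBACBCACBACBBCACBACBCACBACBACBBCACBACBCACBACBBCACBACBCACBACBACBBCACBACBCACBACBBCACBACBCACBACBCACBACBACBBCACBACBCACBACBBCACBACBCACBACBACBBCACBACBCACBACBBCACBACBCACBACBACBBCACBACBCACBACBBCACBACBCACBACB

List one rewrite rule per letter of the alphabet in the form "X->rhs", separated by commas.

  step 0 ⇒ step 1: BCBC ⇒ ACB·B·ACB·B
    B ↦ ACB
    C ↦ B
    A ↦ CAC  (constrained at step 1)

A->CAC, B->ACB, C->B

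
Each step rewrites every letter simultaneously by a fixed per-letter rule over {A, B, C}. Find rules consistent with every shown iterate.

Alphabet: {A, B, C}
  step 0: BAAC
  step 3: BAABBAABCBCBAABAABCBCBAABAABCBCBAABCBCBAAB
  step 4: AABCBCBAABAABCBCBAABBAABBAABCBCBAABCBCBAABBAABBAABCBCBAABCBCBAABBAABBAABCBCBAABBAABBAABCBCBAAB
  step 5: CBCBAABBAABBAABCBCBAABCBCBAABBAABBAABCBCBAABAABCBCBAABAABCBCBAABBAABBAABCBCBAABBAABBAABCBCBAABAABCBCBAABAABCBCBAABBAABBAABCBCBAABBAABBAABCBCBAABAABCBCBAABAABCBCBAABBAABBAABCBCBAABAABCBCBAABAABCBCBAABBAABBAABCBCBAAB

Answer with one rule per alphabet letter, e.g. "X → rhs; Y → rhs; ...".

A->CB, B->AAB, C->B

  step 4 ⇒ step 5: AABCBCBAABAABCBCBAABBAABBAABCBCBAABCBCBAABBAABBAABCBCBAABCBCBAABBAABBAABCBCBAABBAABBAABCBCBAAB ⇒ CB·CB·AAB·B·AAB·B·AAB·CB·CB·AAB·CB·CB·AAB·B·AAB·B·AAB·CB·CB·AAB·AAB·CB·CB·AAB·AAB·CB·CB·AAB·B·AAB·B·AAB·CB·CB·AAB·B·AAB·B·AAB·CB·CB·AAB·AAB·CB·CB·AAB·AAB·CB·CB·AAB·B·AAB·B·AAB·CB·CB·AAB·B·AAB·B·AAB·CB·CB·AAB·AAB·CB·CB·AAB·AAB·CB·CB·AAB·B·AAB·B·AAB·CB·CB·AAB·AAB·CB·CB·AAB·AAB·CB·CB·AAB·B·AAB·B·AAB·CB·CB·AAB
    A ↦ CB
    B ↦ AAB
    C ↦ B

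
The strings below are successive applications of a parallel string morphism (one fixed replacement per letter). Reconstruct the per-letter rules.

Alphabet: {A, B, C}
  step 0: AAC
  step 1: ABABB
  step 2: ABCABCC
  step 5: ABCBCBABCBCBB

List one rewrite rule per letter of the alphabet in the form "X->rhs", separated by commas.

  step 1 ⇒ step 2: ABABB ⇒ AB·C·AB·C·C
    A ↦ AB
    B ↦ C
  step 0 ⇒ step 1: AAC ⇒ AB·AB·B
    C ↦ B

A->AB, B->C, C->B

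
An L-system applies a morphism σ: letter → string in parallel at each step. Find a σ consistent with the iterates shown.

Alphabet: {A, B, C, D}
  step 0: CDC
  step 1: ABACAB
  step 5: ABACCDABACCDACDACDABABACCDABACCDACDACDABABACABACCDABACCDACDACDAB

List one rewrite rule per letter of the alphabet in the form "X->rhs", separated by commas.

  step 0 ⇒ step 1: CDC ⇒ AB·AC·AB
    C ↦ AB
    D ↦ AC
    A ↦ CD  (constrained at step 1)
    B ↦ A  (constrained at step 1)

A->CD, B->A, C->AB, D->AC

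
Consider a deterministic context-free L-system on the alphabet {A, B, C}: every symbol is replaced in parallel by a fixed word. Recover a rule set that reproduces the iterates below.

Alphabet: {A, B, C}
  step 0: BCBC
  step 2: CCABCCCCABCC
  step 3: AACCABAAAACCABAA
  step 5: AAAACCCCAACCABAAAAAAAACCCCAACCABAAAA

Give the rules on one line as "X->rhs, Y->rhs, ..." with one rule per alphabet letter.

A->CC, B->AB, C->A

  step 2 ⇒ step 3: CCABCCCCABCC ⇒ A·A·CC·AB·A·A·A·A·CC·AB·A·A
    A ↦ CC
    B ↦ AB
    C ↦ A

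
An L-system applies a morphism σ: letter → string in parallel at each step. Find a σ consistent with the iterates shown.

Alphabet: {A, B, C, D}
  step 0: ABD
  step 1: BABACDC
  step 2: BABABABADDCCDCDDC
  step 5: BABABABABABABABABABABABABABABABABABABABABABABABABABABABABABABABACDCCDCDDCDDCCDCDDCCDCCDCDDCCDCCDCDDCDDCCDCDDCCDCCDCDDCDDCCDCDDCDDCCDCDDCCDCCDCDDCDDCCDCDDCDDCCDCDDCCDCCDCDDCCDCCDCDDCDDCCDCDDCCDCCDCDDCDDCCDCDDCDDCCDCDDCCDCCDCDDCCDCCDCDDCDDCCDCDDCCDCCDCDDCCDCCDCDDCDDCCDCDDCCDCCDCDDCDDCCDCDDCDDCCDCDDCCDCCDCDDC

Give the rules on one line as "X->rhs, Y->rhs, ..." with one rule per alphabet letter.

A->BA, B->BA, C->DDC, D->CDC

  step 1 ⇒ step 2: BABACDC ⇒ BA·BA·BA·BA·DDC·CDC·DDC
    A ↦ BA
    B ↦ BA
    C ↦ DDC
    D ↦ CDC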